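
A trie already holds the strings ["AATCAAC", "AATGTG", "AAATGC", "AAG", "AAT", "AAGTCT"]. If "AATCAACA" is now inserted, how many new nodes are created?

1

Walking "AATCAACA" from the root, the first 7 characters ("AATCAAC") follow existing edges; "A" is the first miss.
New nodes needed: |"AATCAACA"| − 7 = 8 − 7 = 1.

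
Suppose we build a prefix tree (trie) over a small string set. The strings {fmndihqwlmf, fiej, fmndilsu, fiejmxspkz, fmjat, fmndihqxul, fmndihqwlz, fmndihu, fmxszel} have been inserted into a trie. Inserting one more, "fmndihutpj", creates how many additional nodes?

3

"fmndihu" is already a path in the trie; the remaining "tpj" must be added.
Each of the 3 remaining characters creates one node.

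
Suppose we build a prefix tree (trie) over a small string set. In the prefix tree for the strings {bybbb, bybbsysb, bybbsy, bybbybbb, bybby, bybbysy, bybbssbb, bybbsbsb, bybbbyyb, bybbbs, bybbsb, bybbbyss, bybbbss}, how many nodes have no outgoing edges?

8

A leaf is a node with no children — equivalently, the end of a word that is not a proper prefix of any other stored word.
Those words: "bybbbss", "bybbbyss", "bybbbyyb", "bybbsbsb", "bybbssbb", "bybbsysb", "bybbybbb", "bybbysy"
Leaf count: 8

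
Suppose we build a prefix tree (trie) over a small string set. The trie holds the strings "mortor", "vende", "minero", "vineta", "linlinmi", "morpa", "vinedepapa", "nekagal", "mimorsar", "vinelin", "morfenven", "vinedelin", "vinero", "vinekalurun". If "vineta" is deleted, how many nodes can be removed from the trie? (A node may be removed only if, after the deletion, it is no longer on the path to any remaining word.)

Walk "vineta" from the leaf back toward the root, removing each node that no remaining word uses.
The suffix "ta" (2 nodes) is used only by "vineta"; the node for "vine" still has the child "d", so pruning stops there.
Nodes removed: 2

2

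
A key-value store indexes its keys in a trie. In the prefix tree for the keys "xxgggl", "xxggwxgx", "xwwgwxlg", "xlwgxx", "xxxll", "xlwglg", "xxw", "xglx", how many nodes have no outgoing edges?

8

A leaf is a node with no children — equivalently, the end of a word that is not a proper prefix of any other stored word.
Those words: "xglx", "xlwglg", "xlwgxx", "xwwgwxlg", "xxgggl", "xxggwxgx", "xxw", "xxxll"
Leaf count: 8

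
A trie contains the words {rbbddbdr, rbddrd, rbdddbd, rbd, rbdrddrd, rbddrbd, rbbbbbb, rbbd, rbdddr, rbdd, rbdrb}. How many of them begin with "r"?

11

Walk to "r"; the words in its subtree are exactly those with that prefix.
Words under "r": rbbbbbb, rbbd, rbbddbdr, rbd, rbdd, rbdddbd, rbdddr, rbddrbd, rbddrd, rbdrb, rbdrddrd
Count: 11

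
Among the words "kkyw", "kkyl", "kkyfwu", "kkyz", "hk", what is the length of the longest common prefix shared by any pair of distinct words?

3

The deepest shared node is where two words last agree before diverging.
e.g. "kkyfwu" and "kkyl" share the prefix "kky" of length 3; no pair shares a longer one.
Longest shared-prefix length: 3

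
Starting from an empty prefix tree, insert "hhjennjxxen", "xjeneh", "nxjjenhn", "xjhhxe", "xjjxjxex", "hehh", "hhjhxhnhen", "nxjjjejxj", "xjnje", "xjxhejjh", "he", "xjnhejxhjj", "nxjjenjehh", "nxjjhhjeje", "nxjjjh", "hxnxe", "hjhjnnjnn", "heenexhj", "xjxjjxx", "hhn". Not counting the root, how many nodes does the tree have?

100

Count nodes per top-level branch (shared prefixes stored once):
  'h'-branch (he, heenexhj, hehh, hhjennjxxen, hhjhxhnhen, hhn, hjhjnnjnn, hxnxe): 40 nodes
  'n'-branch (nxjjenhn, nxjjenjehh, nxjjhhjeje, nxjjjejxj, nxjjjh): 24 nodes
  'x'-branch (xjeneh, xjhhxe, xjjxjxex, xjnhejxhjj, xjnje, xjxhejjh, xjxjjxx): 36 nodes
Sum: 100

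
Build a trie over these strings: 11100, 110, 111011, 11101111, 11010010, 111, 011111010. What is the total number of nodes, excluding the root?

24

Trie structure (* marks end of a word):
(root)
├─ 0
│  └─ 1
│     └─ 1
│        └─ 1
│           └─ 1
│              └─ 1
│                 └─ 0
│                    └─ 1
│                       └─ 0 *
└─ 1
   └─ 1
      ├─ 0 *
      │  └─ 1
      │     └─ 0
      │        └─ 0
      │           └─ 1
      │              └─ 0 *
      └─ 1 *
         └─ 0
            ├─ 0 *
            └─ 1
               └─ 1 *
                  └─ 1
                     └─ 1 *
Counting every labelled node above: 24.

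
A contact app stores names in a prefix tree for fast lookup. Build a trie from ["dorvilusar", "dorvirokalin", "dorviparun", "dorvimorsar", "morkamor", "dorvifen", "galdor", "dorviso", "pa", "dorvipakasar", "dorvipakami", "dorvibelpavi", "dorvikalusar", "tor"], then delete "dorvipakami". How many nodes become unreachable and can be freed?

2

After clearing the end-marker at "dorvipakami", prune upward until reaching a node still needed by another word.
The suffix "mi" (2 nodes) is used only by "dorvipakami"; the node for "dorvipaka" still has the child "s", so pruning stops there.
Nodes removed: 2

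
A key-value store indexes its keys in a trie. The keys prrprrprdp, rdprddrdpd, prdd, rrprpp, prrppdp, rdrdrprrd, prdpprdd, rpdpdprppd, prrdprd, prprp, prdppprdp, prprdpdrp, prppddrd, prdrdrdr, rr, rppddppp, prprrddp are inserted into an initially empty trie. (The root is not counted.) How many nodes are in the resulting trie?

87

Trace insertions, counting only characters that open a new branch:
  "prrprrprdp" → 10 new (p, r, r, p, r, r, p, r, d, p)
  "rdprddrdpd" → 10 new (r, d, p, r, d, d, r, d, p, d)
  "prdd" → prefix "pr" already present; 2 new (d, d)
  "rrprpp" → prefix "r" already present; 5 new (r, p, r, p, p)
  "prrppdp" → prefix "prrp" already present; 3 new (p, d, p)
  "rdrdrprrd" → prefix "rd" already present; 7 new (r, d, r, p, r, r, d)
  "prdpprdd" → prefix "prd" already present; 5 new (p, p, r, d, d)
  "rpdpdprppd" → prefix "r" already present; 9 new (p, d, p, d, p, r, p, p, d)
  "prrdprd" → prefix "prr" already present; 4 new (d, p, r, d)
  "prprp" → prefix "pr" already present; 3 new (p, r, p)
  "prdppprdp" → prefix "prdpp" already present; 4 new (p, r, d, p)
  "prprdpdrp" → prefix "prpr" already present; 5 new (d, p, d, r, p)
  "prppddrd" → prefix "prp" already present; 5 new (p, d, d, r, d)
  "prdrdrdr" → prefix "prd" already present; 5 new (r, d, r, d, r)
  "rr" → prefix "rr" already present; 0 new (none)
  "rppddppp" → prefix "rp" already present; 6 new (p, d, d, p, p, p)
  "prprrddp" → prefix "prpr" already present; 4 new (r, d, d, p)
Total nodes = 10 + 10 + 2 + 5 + 3 + 7 + 5 + 9 + 4 + 3 + 4 + 5 + 5 + 5 + 0 + 6 + 4 = 87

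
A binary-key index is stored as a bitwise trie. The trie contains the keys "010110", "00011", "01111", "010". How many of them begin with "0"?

4

Filter for entries beginning with "0":
Words under "0": 00011, 010, 010110, 01111
Count: 4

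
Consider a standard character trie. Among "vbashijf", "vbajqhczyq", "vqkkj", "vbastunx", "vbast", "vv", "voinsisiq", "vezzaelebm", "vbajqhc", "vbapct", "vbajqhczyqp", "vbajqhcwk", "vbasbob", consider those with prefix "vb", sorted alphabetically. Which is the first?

Words with prefix "vb", in lexicographic order: "vbajqhc", "vbajqhcwk", "vbajqhczyq", "vbajqhczyqp", "vbapct", "vbasbob", "vbashijf", "vbast", "vbastunx"
The 1st is vbajqhc.

vbajqhc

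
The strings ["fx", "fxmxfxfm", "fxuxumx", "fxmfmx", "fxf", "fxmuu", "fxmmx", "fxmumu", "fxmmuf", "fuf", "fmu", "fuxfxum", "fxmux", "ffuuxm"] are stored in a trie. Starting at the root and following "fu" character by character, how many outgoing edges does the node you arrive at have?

2

The children of the "fu" node are the distinct next characters among strings starting with "fu".
Characters that immediately follow "fu" among the stored strings: {f, x}.
That node has 2 child edges.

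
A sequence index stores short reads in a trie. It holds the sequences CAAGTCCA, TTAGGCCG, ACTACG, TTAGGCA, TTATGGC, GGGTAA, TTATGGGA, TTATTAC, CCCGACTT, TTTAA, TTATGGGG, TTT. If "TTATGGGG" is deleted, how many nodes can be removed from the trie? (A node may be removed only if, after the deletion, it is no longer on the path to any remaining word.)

1

Walk "TTATGGGG" from the leaf back toward the root, removing each node that no remaining word uses.
The suffix "G" (1 node) is used only by "TTATGGGG"; the node for "TTATGGG" still has the child "A", so pruning stops there.
Nodes removed: 1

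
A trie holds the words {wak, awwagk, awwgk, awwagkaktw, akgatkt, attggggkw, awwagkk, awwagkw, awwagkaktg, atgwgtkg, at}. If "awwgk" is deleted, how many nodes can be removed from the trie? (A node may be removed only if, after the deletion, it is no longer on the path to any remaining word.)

2

Walk "awwgk" from the leaf back toward the root, removing each node that no remaining word uses.
The suffix "gk" (2 nodes) is used only by "awwgk"; the node for "aww" still has the child "a", so pruning stops there.
Nodes removed: 2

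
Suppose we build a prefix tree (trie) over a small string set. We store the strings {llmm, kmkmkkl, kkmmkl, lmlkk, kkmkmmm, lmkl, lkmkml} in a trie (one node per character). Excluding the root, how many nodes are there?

31

Trace insertions, counting only characters that open a new branch:
  "llmm" → 4 new (l, l, m, m)
  "kmkmkkl" → 7 new (k, m, k, m, k, k, l)
  "kkmmkl" → prefix "k" already present; 5 new (k, m, m, k, l)
  "lmlkk" → prefix "l" already present; 4 new (m, l, k, k)
  "kkmkmmm" → prefix "kkm" already present; 4 new (k, m, m, m)
  "lmkl" → prefix "lm" already present; 2 new (k, l)
  "lkmkml" → prefix "l" already present; 5 new (k, m, k, m, l)
Total nodes = 4 + 7 + 5 + 4 + 4 + 2 + 5 = 31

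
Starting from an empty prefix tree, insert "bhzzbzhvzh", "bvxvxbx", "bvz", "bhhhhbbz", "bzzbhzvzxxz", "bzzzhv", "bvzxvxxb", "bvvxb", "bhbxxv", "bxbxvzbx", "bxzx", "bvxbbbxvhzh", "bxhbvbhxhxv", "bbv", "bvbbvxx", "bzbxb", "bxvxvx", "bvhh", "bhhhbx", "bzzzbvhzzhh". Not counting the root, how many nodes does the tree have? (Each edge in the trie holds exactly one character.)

Trace insertions, counting only characters that open a new branch:
  "bhzzbzhvzh" → 10 new (b, h, z, z, b, z, h, v, z, h)
  "bvxvxbx" → prefix "b" already present; 6 new (v, x, v, x, b, x)
  "bvz" → prefix "bv" already present; 1 new (z)
  "bhhhhbbz" → prefix "bh" already present; 6 new (h, h, h, b, b, z)
  "bzzbhzvzxxz" → prefix "b" already present; 10 new (z, z, b, h, z, v, z, x, x, z)
  "bzzzhv" → prefix "bzz" already present; 3 new (z, h, v)
  "bvzxvxxb" → prefix "bvz" already present; 5 new (x, v, x, x, b)
  "bvvxb" → prefix "bv" already present; 3 new (v, x, b)
  "bhbxxv" → prefix "bh" already present; 4 new (b, x, x, v)
  "bxbxvzbx" → prefix "b" already present; 7 new (x, b, x, v, z, b, x)
  "bxzx" → prefix "bx" already present; 2 new (z, x)
  "bvxbbbxvhzh" → prefix "bvx" already present; 8 new (b, b, b, x, v, h, z, h)
  "bxhbvbhxhxv" → prefix "bx" already present; 9 new (h, b, v, b, h, x, h, x, v)
  "bbv" → prefix "b" already present; 2 new (b, v)
  "bvbbvxx" → prefix "bv" already present; 5 new (b, b, v, x, x)
  "bzbxb" → prefix "bz" already present; 3 new (b, x, b)
  "bxvxvx" → prefix "bx" already present; 4 new (v, x, v, x)
  "bvhh" → prefix "bv" already present; 2 new (h, h)
  "bhhhbx" → prefix "bhhh" already present; 2 new (b, x)
  "bzzzbvhzzhh" → prefix "bzzz" already present; 7 new (b, v, h, z, z, h, h)
Total nodes = 10 + 6 + 1 + 6 + 10 + 3 + 5 + 3 + 4 + 7 + 2 + 8 + 9 + 2 + 5 + 3 + 4 + 2 + 2 + 7 = 99

99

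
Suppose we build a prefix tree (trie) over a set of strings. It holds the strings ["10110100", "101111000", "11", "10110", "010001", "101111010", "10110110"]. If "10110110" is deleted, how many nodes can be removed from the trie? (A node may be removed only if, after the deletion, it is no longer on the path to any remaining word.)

2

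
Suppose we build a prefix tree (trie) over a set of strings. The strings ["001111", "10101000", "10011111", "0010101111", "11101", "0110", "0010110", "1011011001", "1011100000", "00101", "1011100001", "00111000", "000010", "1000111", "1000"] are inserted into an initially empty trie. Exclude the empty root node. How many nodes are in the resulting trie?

Insert word by word; a character creates a node only if that edge doesn't already exist:
  "001111" → 6 new (0, 0, 1, 1, 1, 1)
  "10101000" → 8 new (1, 0, 1, 0, 1, 0, 0, 0)
  "10011111" → prefix "10" already present; 6 new (0, 1, 1, 1, 1, 1)
  "0010101111" → prefix "001" already present; 7 new (0, 1, 0, 1, 1, 1, 1)
  "11101" → prefix "1" already present; 4 new (1, 1, 0, 1)
  "0110" → prefix "0" already present; 3 new (1, 1, 0)
  "0010110" → prefix "00101" already present; 2 new (1, 0)
  "1011011001" → prefix "101" already present; 7 new (1, 0, 1, 1, 0, 0, 1)
  "1011100000" → prefix "1011" already present; 6 new (1, 0, 0, 0, 0, 0)
  "00101" → prefix "00101" already present; 0 new (none)
  "1011100001" → prefix "101110000" already present; 1 new (1)
  "00111000" → prefix "00111" already present; 3 new (0, 0, 0)
  "000010" → prefix "00" already present; 4 new (0, 0, 1, 0)
  "1000111" → prefix "100" already present; 4 new (0, 1, 1, 1)
  "1000" → prefix "1000" already present; 0 new (none)
Total nodes = 6 + 8 + 6 + 7 + 4 + 3 + 2 + 7 + 6 + 0 + 1 + 3 + 4 + 4 + 0 = 61

61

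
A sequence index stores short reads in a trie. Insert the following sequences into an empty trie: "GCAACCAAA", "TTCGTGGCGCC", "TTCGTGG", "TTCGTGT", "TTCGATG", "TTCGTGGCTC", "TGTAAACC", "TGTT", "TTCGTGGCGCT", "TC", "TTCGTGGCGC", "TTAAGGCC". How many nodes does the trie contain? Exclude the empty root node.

Insert word by word; a character creates a node only if that edge doesn't already exist:
  "GCAACCAAA" → 9 new (G, C, A, A, C, C, A, A, A)
  "TTCGTGGCGCC" → 11 new (T, T, C, G, T, G, G, C, G, C, C)
  "TTCGTGG" → prefix "TTCGTGG" already present; 0 new (none)
  "TTCGTGT" → prefix "TTCGTG" already present; 1 new (T)
  "TTCGATG" → prefix "TTCG" already present; 3 new (A, T, G)
  "TTCGTGGCTC" → prefix "TTCGTGGC" already present; 2 new (T, C)
  "TGTAAACC" → prefix "T" already present; 7 new (G, T, A, A, A, C, C)
  "TGTT" → prefix "TGT" already present; 1 new (T)
  "TTCGTGGCGCT" → prefix "TTCGTGGCGC" already present; 1 new (T)
  "TC" → prefix "T" already present; 1 new (C)
  "TTCGTGGCGC" → prefix "TTCGTGGCGC" already present; 0 new (none)
  "TTAAGGCC" → prefix "TT" already present; 6 new (A, A, G, G, C, C)
Total nodes = 9 + 11 + 0 + 1 + 3 + 2 + 7 + 1 + 1 + 1 + 0 + 6 = 42

42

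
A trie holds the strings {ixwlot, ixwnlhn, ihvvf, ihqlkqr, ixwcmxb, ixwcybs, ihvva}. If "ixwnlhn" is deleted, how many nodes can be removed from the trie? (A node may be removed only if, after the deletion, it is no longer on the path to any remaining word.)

A node on "ixwnlhn"'s path can go only if nothing else ends at it or branches off below it.
The suffix "nlhn" (4 nodes) is used only by "ixwnlhn"; the node for "ixw" still has the child "l", so pruning stops there.
Nodes removed: 4

4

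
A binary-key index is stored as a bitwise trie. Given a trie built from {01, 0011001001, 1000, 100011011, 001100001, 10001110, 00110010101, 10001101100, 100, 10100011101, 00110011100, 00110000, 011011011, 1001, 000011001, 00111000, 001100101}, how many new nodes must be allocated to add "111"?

2

Walking "111" from the root, the first 1 characters ("1") follow existing edges; "1" is the first miss.
So 3 − 1 = 2 new nodes.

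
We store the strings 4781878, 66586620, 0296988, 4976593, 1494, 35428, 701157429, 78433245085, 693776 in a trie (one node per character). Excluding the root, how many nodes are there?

61

Trace insertions, counting only characters that open a new branch:
  "4781878" → 7 new (4, 7, 8, 1, 8, 7, 8)
  "66586620" → 8 new (6, 6, 5, 8, 6, 6, 2, 0)
  "0296988" → 7 new (0, 2, 9, 6, 9, 8, 8)
  "4976593" → prefix "4" already present; 6 new (9, 7, 6, 5, 9, 3)
  "1494" → 4 new (1, 4, 9, 4)
  "35428" → 5 new (3, 5, 4, 2, 8)
  "701157429" → 9 new (7, 0, 1, 1, 5, 7, 4, 2, 9)
  "78433245085" → prefix "7" already present; 10 new (8, 4, 3, 3, 2, 4, 5, 0, 8, 5)
  "693776" → prefix "6" already present; 5 new (9, 3, 7, 7, 6)
Total nodes = 7 + 8 + 7 + 6 + 4 + 5 + 9 + 10 + 5 = 61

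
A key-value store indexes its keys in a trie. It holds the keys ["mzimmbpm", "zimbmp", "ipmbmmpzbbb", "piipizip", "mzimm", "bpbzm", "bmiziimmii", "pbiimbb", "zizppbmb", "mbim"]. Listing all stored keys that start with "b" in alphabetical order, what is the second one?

bpbzm

DFS of the "b" subtree visits, in order: "bmiziimmii", "bpbzm"
The 2nd is bpbzm.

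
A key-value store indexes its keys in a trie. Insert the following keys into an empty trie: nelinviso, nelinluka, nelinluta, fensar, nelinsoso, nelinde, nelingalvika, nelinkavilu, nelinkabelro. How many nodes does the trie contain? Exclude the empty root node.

Insert word by word; a character creates a node only if that edge doesn't already exist:
  "nelinviso" → 9 new (n, e, l, i, n, v, i, s, o)
  "nelinluka" → prefix "nelin" already present; 4 new (l, u, k, a)
  "nelinluta" → prefix "nelinlu" already present; 2 new (t, a)
  "fensar" → 6 new (f, e, n, s, a, r)
  "nelinsoso" → prefix "nelin" already present; 4 new (s, o, s, o)
  "nelinde" → prefix "nelin" already present; 2 new (d, e)
  "nelingalvika" → prefix "nelin" already present; 7 new (g, a, l, v, i, k, a)
  "nelinkavilu" → prefix "nelin" already present; 6 new (k, a, v, i, l, u)
  "nelinkabelro" → prefix "nelinka" already present; 5 new (b, e, l, r, o)
Total nodes = 9 + 4 + 2 + 6 + 4 + 2 + 7 + 6 + 5 = 45

45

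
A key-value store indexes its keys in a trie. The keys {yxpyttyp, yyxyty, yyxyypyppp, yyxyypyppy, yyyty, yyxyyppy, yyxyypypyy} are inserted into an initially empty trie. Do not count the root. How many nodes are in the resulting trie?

Count nodes per top-level branch (shared prefixes stored once):
  'y'-branch (yxpyttyp, yyxyty, yyxyyppy, yyxyypyppp, yyxyypyppy, yyxyypypyy, yyyty): 27 nodes
Sum: 27

27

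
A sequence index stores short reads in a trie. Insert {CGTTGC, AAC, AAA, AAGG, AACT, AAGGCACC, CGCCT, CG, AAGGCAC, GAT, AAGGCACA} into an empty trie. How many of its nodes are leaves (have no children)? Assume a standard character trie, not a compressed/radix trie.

7

A leaf is a node with no children — equivalently, the end of a word that is not a proper prefix of any other stored word.
Those words: "AAA", "AACT", "AAGGCACA", "AAGGCACC", "CGCCT", "CGTTGC", "GAT"
Leaf count: 7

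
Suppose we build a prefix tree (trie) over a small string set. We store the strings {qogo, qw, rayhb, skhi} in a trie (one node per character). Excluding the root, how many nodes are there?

14

Trie structure (* marks end of a word):
(root)
├─ q
│  ├─ o
│  │  └─ g
│  │     └─ o *
│  └─ w *
├─ r
│  └─ a
│     └─ y
│        └─ h
│           └─ b *
└─ s
   └─ k
      └─ h
         └─ i *
Counting every labelled node above: 14.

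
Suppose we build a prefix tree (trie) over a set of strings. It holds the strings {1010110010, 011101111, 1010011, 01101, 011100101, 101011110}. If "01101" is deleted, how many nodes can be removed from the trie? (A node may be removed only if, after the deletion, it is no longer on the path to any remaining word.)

A node on "01101"'s path can go only if nothing else ends at it or branches off below it.
The suffix "01" (2 nodes) is used only by "01101"; the node for "011" still has the child "1", so pruning stops there.
Nodes removed: 2

2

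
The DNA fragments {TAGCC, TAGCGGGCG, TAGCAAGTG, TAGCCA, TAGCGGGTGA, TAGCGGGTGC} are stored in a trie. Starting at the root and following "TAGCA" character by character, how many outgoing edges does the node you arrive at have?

The children of the "TAGCA" node are the distinct next characters among strings starting with "TAGCA".
Characters that immediately follow "TAGCA" among the stored strings: {A}.
That node has 1 child edge.

1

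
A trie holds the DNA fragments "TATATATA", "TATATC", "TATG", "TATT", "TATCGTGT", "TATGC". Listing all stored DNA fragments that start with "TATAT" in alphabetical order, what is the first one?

Filter for "TATAT…" and sort: "TATATATA", "TATATC"
The 1st is TATATATA.

TATATATA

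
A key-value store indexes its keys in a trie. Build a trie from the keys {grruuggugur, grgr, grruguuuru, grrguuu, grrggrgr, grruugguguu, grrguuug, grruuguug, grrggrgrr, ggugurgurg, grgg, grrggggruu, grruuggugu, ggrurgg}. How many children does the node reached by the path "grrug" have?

1

The children of the "grrug" node are the distinct next characters among strings starting with "grrug".
Characters that immediately follow "grrug" among the stored strings: {u}.
That node has 1 child edge.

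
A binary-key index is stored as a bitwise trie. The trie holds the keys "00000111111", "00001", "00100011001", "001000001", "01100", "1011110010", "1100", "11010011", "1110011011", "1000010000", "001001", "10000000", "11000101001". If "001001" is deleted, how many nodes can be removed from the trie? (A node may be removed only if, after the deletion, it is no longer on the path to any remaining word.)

1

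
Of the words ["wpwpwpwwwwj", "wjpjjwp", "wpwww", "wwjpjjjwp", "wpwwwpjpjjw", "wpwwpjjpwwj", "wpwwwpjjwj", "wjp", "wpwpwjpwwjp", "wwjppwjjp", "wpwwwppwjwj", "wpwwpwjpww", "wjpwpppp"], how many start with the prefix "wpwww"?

4

Filter for entries beginning with "wpwww":
Words under "wpwww": wpwww, wpwwwpjjwj, wpwwwpjpjjw, wpwwwppwjwj
Count: 4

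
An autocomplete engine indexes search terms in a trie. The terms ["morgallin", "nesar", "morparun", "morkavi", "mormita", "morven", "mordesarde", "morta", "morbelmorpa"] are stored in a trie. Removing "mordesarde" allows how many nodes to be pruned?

7

A node on "mordesarde"'s path can go only if nothing else ends at it or branches off below it.
The suffix "desarde" (7 nodes) is used only by "mordesarde"; the node for "mor" still has the child "g", so pruning stops there.
Nodes removed: 7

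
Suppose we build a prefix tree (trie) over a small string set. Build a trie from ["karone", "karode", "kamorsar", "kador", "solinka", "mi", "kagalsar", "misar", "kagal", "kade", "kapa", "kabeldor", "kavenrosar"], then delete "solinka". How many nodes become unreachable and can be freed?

7

A node on "solinka"'s path can go only if nothing else ends at it or branches off below it.
No other word shares any prefix with "solinka", so all 7 of its nodes go.
Nodes removed: 7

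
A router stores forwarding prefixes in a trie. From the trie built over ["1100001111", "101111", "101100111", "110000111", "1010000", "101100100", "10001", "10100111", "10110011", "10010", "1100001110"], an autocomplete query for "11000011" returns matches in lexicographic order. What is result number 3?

DFS of the "11000011" subtree visits, in order: "110000111", "1100001110", "1100001111"
The 3rd is 1100001111.

1100001111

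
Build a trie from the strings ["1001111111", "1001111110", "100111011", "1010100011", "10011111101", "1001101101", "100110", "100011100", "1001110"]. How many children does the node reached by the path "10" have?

2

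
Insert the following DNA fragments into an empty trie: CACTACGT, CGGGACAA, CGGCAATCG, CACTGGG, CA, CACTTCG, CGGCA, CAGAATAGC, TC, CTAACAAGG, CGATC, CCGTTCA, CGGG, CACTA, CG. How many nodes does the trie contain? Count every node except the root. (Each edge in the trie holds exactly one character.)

For each word, the new-node count is its length minus the longest prefix already in the trie:
  "CACTACGT" → 8 new (C, A, C, T, A, C, G, T)
  "CGGGACAA" → prefix "C" already present; 7 new (G, G, G, A, C, A, A)
  "CGGCAATCG" → prefix "CGG" already present; 6 new (C, A, A, T, C, G)
  "CACTGGG" → prefix "CACT" already present; 3 new (G, G, G)
  "CA" → prefix "CA" already present; 0 new (none)
  "CACTTCG" → prefix "CACT" already present; 3 new (T, C, G)
  "CGGCA" → prefix "CGGCA" already present; 0 new (none)
  "CAGAATAGC" → prefix "CA" already present; 7 new (G, A, A, T, A, G, C)
  "TC" → 2 new (T, C)
  "CTAACAAGG" → prefix "C" already present; 8 new (T, A, A, C, A, A, G, G)
  "CGATC" → prefix "CG" already present; 3 new (A, T, C)
  "CCGTTCA" → prefix "C" already present; 6 new (C, G, T, T, C, A)
  "CGGG" → prefix "CGGG" already present; 0 new (none)
  "CACTA" → prefix "CACTA" already present; 0 new (none)
  "CG" → prefix "CG" already present; 0 new (none)
Total nodes = 8 + 7 + 6 + 3 + 0 + 3 + 0 + 7 + 2 + 8 + 3 + 6 + 0 + 0 + 0 = 53

53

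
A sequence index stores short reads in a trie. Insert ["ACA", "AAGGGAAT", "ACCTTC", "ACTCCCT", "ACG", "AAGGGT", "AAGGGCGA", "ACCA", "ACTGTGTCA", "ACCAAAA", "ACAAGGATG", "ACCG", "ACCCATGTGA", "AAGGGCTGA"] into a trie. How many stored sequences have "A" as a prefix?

Filter for entries beginning with "A":
Words under "A": AAGGGAAT, AAGGGCGA, AAGGGCTGA, AAGGGT, ACA, ACAAGGATG, ACCA, ACCAAAA, ACCCATGTGA, ACCG, ACCTTC, ACG, ACTCCCT, ACTGTGTCA
Count: 14

14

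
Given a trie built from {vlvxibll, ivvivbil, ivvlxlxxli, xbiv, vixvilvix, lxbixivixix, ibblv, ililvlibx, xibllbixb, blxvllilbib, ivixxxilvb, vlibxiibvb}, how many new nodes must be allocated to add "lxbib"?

1

The longest prefix of "lxbib" already in the trie is "lxbi" (length 4).
New nodes needed: |"lxbib"| − 4 = 5 − 4 = 1.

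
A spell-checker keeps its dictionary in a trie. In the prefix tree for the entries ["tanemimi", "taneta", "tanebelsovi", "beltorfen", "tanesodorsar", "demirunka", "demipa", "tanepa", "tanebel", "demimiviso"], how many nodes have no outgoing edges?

9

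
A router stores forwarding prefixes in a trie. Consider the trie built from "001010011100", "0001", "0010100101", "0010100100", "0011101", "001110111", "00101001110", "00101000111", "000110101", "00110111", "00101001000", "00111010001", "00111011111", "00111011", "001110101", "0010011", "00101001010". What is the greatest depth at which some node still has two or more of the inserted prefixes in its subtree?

11

The deepest shared node is where two words last agree before diverging.
e.g. "00101001110" and "001010011100" share the prefix "00101001110" of length 11; no pair shares a longer one.
Longest shared-prefix length: 11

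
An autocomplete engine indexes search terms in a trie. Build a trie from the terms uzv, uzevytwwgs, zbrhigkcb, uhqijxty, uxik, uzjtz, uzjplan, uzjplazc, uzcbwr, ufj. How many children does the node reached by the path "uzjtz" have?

0

Walk "uzjtz" from the root, arriving at one node.
No stored string extends past "uzjtz".
That node has 0 child edges.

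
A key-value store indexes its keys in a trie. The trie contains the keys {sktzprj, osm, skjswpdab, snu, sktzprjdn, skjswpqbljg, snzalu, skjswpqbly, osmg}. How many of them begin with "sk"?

5

Filter for entries beginning with "sk":
Words under "sk": skjswpdab, skjswpqbljg, skjswpqbly, sktzprj, sktzprjdn
Count: 5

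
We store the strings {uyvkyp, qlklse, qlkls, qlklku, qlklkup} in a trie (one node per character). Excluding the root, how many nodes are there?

15

Trace insertions, counting only characters that open a new branch:
  "uyvkyp" → 6 new (u, y, v, k, y, p)
  "qlklse" → 6 new (q, l, k, l, s, e)
  "qlkls" → prefix "qlkls" already present; 0 new (none)
  "qlklku" → prefix "qlkl" already present; 2 new (k, u)
  "qlklkup" → prefix "qlklku" already present; 1 new (p)
Total nodes = 6 + 6 + 0 + 2 + 1 = 15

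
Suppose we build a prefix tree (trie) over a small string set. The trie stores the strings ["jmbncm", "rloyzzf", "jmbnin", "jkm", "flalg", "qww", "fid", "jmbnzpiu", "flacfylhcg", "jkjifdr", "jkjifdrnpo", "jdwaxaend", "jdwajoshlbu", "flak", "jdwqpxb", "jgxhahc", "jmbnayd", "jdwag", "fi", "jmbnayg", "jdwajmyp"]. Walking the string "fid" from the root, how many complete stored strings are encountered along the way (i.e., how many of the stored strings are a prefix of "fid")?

Check each prefix of "fid" against the stored set — each match is an end-marker on the path.
Prefixes of the query that are stored words: "fi", "fid"
Count: 2

2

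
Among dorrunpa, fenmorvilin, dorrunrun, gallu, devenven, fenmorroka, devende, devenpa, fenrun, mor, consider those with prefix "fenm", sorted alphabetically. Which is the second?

fenmorvilin

Filter for "fenm…" and sort: "fenmorroka", "fenmorvilin"
The 2nd is fenmorvilin.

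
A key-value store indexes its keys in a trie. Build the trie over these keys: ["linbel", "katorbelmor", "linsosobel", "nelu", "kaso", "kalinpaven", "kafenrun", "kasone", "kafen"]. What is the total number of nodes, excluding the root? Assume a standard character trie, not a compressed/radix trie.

For each word, the new-node count is its length minus the longest prefix already in the trie:
  "linbel" → 6 new (l, i, n, b, e, l)
  "katorbelmor" → 11 new (k, a, t, o, r, b, e, l, m, o, r)
  "linsosobel" → prefix "lin" already present; 7 new (s, o, s, o, b, e, l)
  "nelu" → 4 new (n, e, l, u)
  "kaso" → prefix "ka" already present; 2 new (s, o)
  "kalinpaven" → prefix "ka" already present; 8 new (l, i, n, p, a, v, e, n)
  "kafenrun" → prefix "ka" already present; 6 new (f, e, n, r, u, n)
  "kasone" → prefix "kaso" already present; 2 new (n, e)
  "kafen" → prefix "kafen" already present; 0 new (none)
Total nodes = 6 + 11 + 7 + 4 + 2 + 8 + 6 + 2 + 0 = 46

46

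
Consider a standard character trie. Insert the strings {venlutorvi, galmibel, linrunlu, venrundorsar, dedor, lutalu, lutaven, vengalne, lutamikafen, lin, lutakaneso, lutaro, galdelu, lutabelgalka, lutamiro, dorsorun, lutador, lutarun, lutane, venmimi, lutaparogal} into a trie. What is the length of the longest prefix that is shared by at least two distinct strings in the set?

Look for the deepest trie node that still has at least two words in its subtree.
"lutamikafen" and "lutamiro" agree on "lutami" (6 characters) before diverging; nothing deeper is shared.
Longest shared-prefix length: 6

6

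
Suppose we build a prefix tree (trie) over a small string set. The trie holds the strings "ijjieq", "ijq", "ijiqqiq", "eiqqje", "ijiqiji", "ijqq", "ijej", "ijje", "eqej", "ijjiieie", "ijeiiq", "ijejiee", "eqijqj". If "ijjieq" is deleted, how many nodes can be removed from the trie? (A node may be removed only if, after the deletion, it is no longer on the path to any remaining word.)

2

After clearing the end-marker at "ijjieq", prune upward until reaching a node still needed by another word.
The suffix "eq" (2 nodes) is used only by "ijjieq"; the node for "ijji" still has the child "i", so pruning stops there.
Nodes removed: 2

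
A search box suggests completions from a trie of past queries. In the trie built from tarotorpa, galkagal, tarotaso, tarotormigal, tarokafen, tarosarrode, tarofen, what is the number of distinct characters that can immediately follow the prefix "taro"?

Walk "taro" from the root, arriving at one node.
Distinct next characters after "taro": f, k, s, t.
That node has 4 child edges.

4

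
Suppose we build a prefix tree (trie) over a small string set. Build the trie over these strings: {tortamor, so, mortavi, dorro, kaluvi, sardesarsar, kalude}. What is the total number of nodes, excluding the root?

40

Insert word by word; a character creates a node only if that edge doesn't already exist:
  "tortamor" → 8 new (t, o, r, t, a, m, o, r)
  "so" → 2 new (s, o)
  "mortavi" → 7 new (m, o, r, t, a, v, i)
  "dorro" → 5 new (d, o, r, r, o)
  "kaluvi" → 6 new (k, a, l, u, v, i)
  "sardesarsar" → prefix "s" already present; 10 new (a, r, d, e, s, a, r, s, a, r)
  "kalude" → prefix "kalu" already present; 2 new (d, e)
Total nodes = 8 + 2 + 7 + 5 + 6 + 10 + 2 = 40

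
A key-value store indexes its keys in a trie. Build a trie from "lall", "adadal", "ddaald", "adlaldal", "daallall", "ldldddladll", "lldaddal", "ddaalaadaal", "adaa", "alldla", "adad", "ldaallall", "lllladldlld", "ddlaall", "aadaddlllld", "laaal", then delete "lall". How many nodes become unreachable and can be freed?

Walk "lall" from the leaf back toward the root, removing each node that no remaining word uses.
The suffix "ll" (2 nodes) is used only by "lall"; the node for "la" still has the child "a", so pruning stops there.
Nodes removed: 2

2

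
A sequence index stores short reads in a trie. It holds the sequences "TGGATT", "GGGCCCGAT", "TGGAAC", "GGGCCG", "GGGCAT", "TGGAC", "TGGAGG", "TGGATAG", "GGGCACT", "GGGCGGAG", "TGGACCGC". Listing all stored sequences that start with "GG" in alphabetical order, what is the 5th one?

GGGCGGAG

Filter for "GG…" and sort: "GGGCACT", "GGGCAT", "GGGCCCGAT", "GGGCCG", "GGGCGGAG"
Position 5: GGGCGGAG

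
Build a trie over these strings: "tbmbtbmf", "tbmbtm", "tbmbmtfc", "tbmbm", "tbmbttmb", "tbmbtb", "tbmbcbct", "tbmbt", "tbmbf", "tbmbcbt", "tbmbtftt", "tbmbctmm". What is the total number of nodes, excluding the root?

Trie structure (* marks end of a word):
(root)
└─ t
   └─ b
      └─ m
         └─ b
            ├─ c
            │  ├─ b
            │  │  ├─ c
            │  │  │  └─ t *
            │  │  └─ t *
            │  └─ t
            │     └─ m
            │        └─ m *
            ├─ f *
            ├─ m *
            │  └─ t
            │     └─ f
            │        └─ c *
            └─ t *
               ├─ b *
               │  └─ m
               │     └─ f *
               ├─ f
               │  └─ t
               │     └─ t *
               ├─ m *
               └─ t
                  └─ m
                     └─ b *
Counting every labelled node above: 28.

28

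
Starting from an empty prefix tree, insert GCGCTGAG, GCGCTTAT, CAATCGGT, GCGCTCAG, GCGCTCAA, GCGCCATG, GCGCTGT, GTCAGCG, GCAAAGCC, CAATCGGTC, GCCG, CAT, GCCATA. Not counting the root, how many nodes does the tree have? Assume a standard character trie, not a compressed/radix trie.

47

For each word, the new-node count is its length minus the longest prefix already in the trie:
  "GCGCTGAG" → 8 new (G, C, G, C, T, G, A, G)
  "GCGCTTAT" → prefix "GCGCT" already present; 3 new (T, A, T)
  "CAATCGGT" → 8 new (C, A, A, T, C, G, G, T)
  "GCGCTCAG" → prefix "GCGCT" already present; 3 new (C, A, G)
  "GCGCTCAA" → prefix "GCGCTCA" already present; 1 new (A)
  "GCGCCATG" → prefix "GCGC" already present; 4 new (C, A, T, G)
  "GCGCTGT" → prefix "GCGCTG" already present; 1 new (T)
  "GTCAGCG" → prefix "G" already present; 6 new (T, C, A, G, C, G)
  "GCAAAGCC" → prefix "GC" already present; 6 new (A, A, A, G, C, C)
  "CAATCGGTC" → prefix "CAATCGGT" already present; 1 new (C)
  "GCCG" → prefix "GC" already present; 2 new (C, G)
  "CAT" → prefix "CA" already present; 1 new (T)
  "GCCATA" → prefix "GCC" already present; 3 new (A, T, A)
Total nodes = 8 + 3 + 8 + 3 + 1 + 4 + 1 + 6 + 6 + 1 + 2 + 1 + 3 = 47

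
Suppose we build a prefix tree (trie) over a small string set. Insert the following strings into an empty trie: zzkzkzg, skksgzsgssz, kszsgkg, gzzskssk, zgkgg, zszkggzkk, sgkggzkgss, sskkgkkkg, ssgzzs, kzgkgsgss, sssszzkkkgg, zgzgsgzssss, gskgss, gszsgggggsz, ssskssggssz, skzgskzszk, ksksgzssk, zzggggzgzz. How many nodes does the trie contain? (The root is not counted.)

137

For each word, the new-node count is its length minus the longest prefix already in the trie:
  "zzkzkzg" → 7 new (z, z, k, z, k, z, g)
  "skksgzsgssz" → 11 new (s, k, k, s, g, z, s, g, s, s, z)
  "kszsgkg" → 7 new (k, s, z, s, g, k, g)
  "gzzskssk" → 8 new (g, z, z, s, k, s, s, k)
  "zgkgg" → prefix "z" already present; 4 new (g, k, g, g)
  "zszkggzkk" → prefix "z" already present; 8 new (s, z, k, g, g, z, k, k)
  "sgkggzkgss" → prefix "s" already present; 9 new (g, k, g, g, z, k, g, s, s)
  "sskkgkkkg" → prefix "s" already present; 8 new (s, k, k, g, k, k, k, g)
  "ssgzzs" → prefix "ss" already present; 4 new (g, z, z, s)
  "kzgkgsgss" → prefix "k" already present; 8 new (z, g, k, g, s, g, s, s)
  "sssszzkkkgg" → prefix "ss" already present; 9 new (s, s, z, z, k, k, k, g, g)
  "zgzgsgzssss" → prefix "zg" already present; 9 new (z, g, s, g, z, s, s, s, s)
  "gskgss" → prefix "g" already present; 5 new (s, k, g, s, s)
  "gszsgggggsz" → prefix "gs" already present; 9 new (z, s, g, g, g, g, g, s, z)
  "ssskssggssz" → prefix "sss" already present; 8 new (k, s, s, g, g, s, s, z)
  "skzgskzszk" → prefix "sk" already present; 8 new (z, g, s, k, z, s, z, k)
  "ksksgzssk" → prefix "ks" already present; 7 new (k, s, g, z, s, s, k)
  "zzggggzgzz" → prefix "zz" already present; 8 new (g, g, g, g, z, g, z, z)
Total nodes = 7 + 11 + 7 + 8 + 4 + 8 + 9 + 8 + 4 + 8 + 9 + 9 + 5 + 9 + 8 + 8 + 7 + 8 = 137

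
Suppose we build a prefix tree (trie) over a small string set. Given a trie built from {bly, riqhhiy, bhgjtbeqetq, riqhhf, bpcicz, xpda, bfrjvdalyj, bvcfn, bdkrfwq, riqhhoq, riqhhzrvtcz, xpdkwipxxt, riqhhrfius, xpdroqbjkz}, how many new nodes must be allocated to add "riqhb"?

Walking "riqhb" from the root, the first 4 characters ("riqh") follow existing edges; "b" is the first miss.
Each of the 1 remaining characters creates one node.

1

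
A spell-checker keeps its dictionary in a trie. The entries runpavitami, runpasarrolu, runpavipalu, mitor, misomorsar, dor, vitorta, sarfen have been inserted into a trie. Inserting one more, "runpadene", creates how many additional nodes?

4

Walking "runpadene" from the root, the first 5 characters ("runpa") follow existing edges; "d" is the first miss.
Each of the 4 remaining characters creates one node.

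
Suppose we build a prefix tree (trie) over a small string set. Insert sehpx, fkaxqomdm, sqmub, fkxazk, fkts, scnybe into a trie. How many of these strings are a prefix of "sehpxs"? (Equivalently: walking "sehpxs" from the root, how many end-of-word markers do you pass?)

1

Check each prefix of "sehpxs" against the stored set — each match is an end-marker on the path.
Prefixes of the query that are stored words: "sehpx"
Count: 1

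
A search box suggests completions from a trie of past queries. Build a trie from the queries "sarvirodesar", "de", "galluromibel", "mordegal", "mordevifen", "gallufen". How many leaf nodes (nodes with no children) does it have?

6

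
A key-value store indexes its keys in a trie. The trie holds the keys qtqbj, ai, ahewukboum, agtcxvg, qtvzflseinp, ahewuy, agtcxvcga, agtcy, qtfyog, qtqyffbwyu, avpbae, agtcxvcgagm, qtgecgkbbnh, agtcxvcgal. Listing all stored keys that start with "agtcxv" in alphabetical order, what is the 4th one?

Words with prefix "agtcxv", in lexicographic order: "agtcxvcga", "agtcxvcgagm", "agtcxvcgal", "agtcxvg"
Position 4: agtcxvg

agtcxvg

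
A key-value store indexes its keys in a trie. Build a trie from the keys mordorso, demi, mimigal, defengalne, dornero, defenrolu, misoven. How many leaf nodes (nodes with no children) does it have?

Leaves are exactly the stored words that no other stored word extends.
Those words: "defengalne", "defenrolu", "demi", "dornero", "mimigal", "misoven", "mordorso"
Leaf count: 7

7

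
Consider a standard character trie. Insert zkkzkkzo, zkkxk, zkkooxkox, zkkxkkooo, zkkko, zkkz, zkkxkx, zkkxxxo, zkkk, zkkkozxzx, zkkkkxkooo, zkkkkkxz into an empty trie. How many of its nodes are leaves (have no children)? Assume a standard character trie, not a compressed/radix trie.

8

A leaf is a node with no children — equivalently, the end of a word that is not a proper prefix of any other stored word.
Those words: "zkkkkkxz", "zkkkkxkooo", "zkkkozxzx", "zkkooxkox", "zkkxkkooo", "zkkxkx", "zkkxxxo", "zkkzkkzo"
Leaf count: 8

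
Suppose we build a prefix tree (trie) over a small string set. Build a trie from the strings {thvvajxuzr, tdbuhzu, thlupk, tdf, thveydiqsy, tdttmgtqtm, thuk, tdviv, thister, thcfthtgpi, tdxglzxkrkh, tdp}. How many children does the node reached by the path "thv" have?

Walk "thv" from the root, arriving at one node.
Distinct next characters after "thv": e, v.
That node has 2 child edges.

2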